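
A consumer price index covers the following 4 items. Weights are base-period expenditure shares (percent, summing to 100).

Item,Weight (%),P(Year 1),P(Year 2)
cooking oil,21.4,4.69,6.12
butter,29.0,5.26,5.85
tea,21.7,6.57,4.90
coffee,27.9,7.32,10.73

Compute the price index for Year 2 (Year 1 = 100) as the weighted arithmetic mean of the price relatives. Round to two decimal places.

cooking oil: 21.4 × (6.12/4.69) = 21.4 × 1.304904 = 27.9249
butter: 29.0 × (5.85/5.26) = 29.0 × 1.112167 = 32.2529
tea: 21.7 × (4.90/6.57) = 21.7 × 0.745814 = 16.1842
coffee: 27.9 × (10.73/7.32) = 27.9 × 1.465847 = 40.8971
Index = Σ wᵢ·(p₁ᵢ/p₀ᵢ) = 27.9249 + 32.2529 + 16.1842 + 40.8971 = 117.2591

117.26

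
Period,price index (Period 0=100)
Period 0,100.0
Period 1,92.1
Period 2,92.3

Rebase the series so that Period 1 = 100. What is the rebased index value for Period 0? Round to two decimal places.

108.58

Rebased(Period 0) = 100.0 / 92.1 × 100 = 108.5776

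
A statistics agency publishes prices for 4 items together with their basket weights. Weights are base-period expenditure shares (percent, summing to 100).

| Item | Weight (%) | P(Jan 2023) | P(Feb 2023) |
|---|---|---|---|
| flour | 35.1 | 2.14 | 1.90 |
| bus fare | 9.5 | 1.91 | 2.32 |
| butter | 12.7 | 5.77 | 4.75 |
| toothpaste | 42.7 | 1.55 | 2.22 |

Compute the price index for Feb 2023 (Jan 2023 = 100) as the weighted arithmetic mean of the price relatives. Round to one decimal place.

flour: 35.1 × (1.90/2.14) = 35.1 × 0.887850 = 31.1636
bus fare: 9.5 × (2.32/1.91) = 9.5 × 1.214660 = 11.5393
butter: 12.7 × (4.75/5.77) = 12.7 × 0.823224 = 10.4549
toothpaste: 42.7 × (2.22/1.55) = 42.7 × 1.432258 = 61.1574
Index = Σ wᵢ·(p₁ᵢ/p₀ᵢ) = 31.1636 + 11.5393 + 10.4549 + 61.1574 = 114.3152

114.3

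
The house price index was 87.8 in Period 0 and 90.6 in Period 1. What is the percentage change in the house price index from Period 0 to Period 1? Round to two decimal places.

Change = (90.6 − 87.8) / 87.8 × 100
       = 2.8 / 87.8 × 100 = 3.1891%

3.19%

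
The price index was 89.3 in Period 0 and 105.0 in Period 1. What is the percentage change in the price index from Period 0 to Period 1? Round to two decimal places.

17.58%

Change = (105.0 − 89.3) / 89.3 × 100
       = 15.7 / 89.3 × 100 = 17.5812%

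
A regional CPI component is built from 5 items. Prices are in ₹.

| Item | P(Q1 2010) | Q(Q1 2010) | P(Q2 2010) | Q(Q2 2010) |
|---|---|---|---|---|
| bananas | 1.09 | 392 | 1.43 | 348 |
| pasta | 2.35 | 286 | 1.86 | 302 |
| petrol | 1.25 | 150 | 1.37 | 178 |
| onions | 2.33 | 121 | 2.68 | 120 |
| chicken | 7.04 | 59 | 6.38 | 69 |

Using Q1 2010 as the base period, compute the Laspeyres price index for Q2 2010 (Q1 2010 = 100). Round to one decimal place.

100.7

Laspeyres price index uses base-period quantities as weights.
ΣP(Q2 2010)·Q(Q1 2010) = 1.43×392 + 1.86×286 + 1.37×150 + 2.68×121 + 6.38×59 = 560.56 + 531.96 + 205.5 + 324.28 + 376.42 = 1998.72
ΣP(Q1 2010)·Q(Q1 2010) = 1.09×392 + 2.35×286 + 1.25×150 + 2.33×121 + 7.04×59 = 427.28 + 672.1 + 187.5 + 281.93 + 415.36 = 1984.17
Index = 1998.72 / 1984.17 × 100 = 100.7333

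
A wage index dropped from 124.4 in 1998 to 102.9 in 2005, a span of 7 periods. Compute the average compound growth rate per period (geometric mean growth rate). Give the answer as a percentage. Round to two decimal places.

Growth factor = (102.9/124.4)^(1/7) = (0.827170)^(1/7) = 0.973258
Growth rate = 0.973258 − 1 = -0.026742 = -2.6742%

-2.67%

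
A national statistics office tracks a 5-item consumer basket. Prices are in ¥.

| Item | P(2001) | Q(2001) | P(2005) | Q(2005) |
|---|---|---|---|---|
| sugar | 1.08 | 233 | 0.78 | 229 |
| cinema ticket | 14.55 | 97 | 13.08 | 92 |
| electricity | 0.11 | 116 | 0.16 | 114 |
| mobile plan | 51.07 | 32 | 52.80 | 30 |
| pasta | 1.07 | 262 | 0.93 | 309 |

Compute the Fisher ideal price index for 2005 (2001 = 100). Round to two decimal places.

94.64

Laspeyres component (base-period weights):
ΣP(2005)Q(2001) = 0.78×233 + 13.08×97 + 0.16×116 + 52.80×32 + 0.93×262 = 181.74 + 1268.76 + 18.56 + 1689.6 + 243.66 = 3402.32
ΣP(2001)Q(2001) = 1.08×233 + 14.55×97 + 0.11×116 + 51.07×32 + 1.07×262 = 251.64 + 1411.35 + 12.76 + 1634.24 + 280.34 = 3590.33
L = 3402.32 / 3590.33 × 100 = 94.7634
Paasche component (current-period weights):
ΣP(2005)Q(2005) = 0.78×229 + 13.08×92 + 0.16×114 + 52.80×30 + 0.93×309 = 178.62 + 1203.36 + 18.24 + 1584 + 287.37 = 3271.59
ΣP(2001)Q(2005) = 1.08×229 + 14.55×92 + 0.11×114 + 51.07×30 + 1.07×309 = 247.32 + 1338.6 + 12.54 + 1532.1 + 330.63 = 3461.19
P = 3271.59 / 3461.19 × 100 = 94.5221
Fisher = √(L × P) = √(94.7634 × 94.5221) = 94.6427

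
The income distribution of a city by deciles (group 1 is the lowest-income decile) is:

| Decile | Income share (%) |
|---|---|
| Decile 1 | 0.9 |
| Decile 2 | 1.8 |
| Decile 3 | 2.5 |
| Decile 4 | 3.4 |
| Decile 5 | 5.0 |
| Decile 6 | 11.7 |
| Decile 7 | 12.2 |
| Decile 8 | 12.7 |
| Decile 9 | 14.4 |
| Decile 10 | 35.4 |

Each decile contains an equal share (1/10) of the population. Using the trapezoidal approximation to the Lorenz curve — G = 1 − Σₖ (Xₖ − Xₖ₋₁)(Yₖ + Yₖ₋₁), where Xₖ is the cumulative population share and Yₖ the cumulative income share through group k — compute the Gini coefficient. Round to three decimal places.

Cumulative income shares Yₖ: 0.0090, 0.0270, 0.0520, 0.0860, 0.1360, 0.2530, 0.3750, 0.5020, 0.6460, 1.0000
Σ (Xₖ−Xₖ₋₁)(Yₖ+Yₖ₋₁) = (1/10)(0.0090+0.0000) + (1/10)(0.0270+0.0090) + (1/10)(0.0520+0.0270) + (1/10)(0.0860+0.0520) + (1/10)(0.1360+0.0860) + (1/10)(0.2530+0.1360) + (1/10)(0.3750+0.2530) + (1/10)(0.5020+0.3750) + (1/10)(0.6460+0.5020) + (1/10)(1.0000+0.6460)
  = 0.0009 + 0.0036 + 0.0079 + 0.0138 + 0.0222 + 0.0389 + 0.0628 + 0.0877 + 0.1148 + 0.1646 = 0.5172
G = 1 − 0.5172 = 0.4828

0.483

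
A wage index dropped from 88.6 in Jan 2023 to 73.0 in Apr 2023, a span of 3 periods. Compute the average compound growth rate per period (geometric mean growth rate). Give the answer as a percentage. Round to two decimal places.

-6.25%

Growth factor = (73.0/88.6)^(1/3) = (0.823928)^(1/3) = 0.937482
Growth rate = 0.937482 − 1 = -0.062518 = -6.2518%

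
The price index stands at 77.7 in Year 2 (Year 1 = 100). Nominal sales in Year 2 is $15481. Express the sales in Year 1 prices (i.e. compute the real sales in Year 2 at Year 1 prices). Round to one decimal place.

19924.1

Real = Nominal ÷ (Index/100) = 15481 ÷ (77.7/100)
     = 15481 ÷ 0.777 = 19924.0669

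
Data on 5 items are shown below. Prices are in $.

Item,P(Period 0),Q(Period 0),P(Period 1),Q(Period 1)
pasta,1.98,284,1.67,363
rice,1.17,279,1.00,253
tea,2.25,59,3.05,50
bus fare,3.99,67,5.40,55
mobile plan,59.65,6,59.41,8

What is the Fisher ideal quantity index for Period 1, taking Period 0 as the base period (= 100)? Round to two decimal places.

109.38

Laspeyres component (base-period weights):
ΣP(Period 0)Q(Period 1) = 1.98×363 + 1.17×253 + 2.25×50 + 3.99×55 + 59.65×8 = 718.74 + 296.01 + 112.5 + 219.45 + 477.2 = 1823.9
ΣP(Period 0)Q(Period 0) = 1.98×284 + 1.17×279 + 2.25×59 + 3.99×67 + 59.65×6 = 562.32 + 326.43 + 132.75 + 267.33 + 357.9 = 1646.73
L = 1823.9 / 1646.73 × 100 = 110.7589
Paasche component (current-period weights):
ΣP(Period 1)Q(Period 1) = 1.67×363 + 1.00×253 + 3.05×50 + 5.40×55 + 59.41×8 = 606.21 + 253 + 152.5 + 297 + 475.28 = 1783.99
ΣP(Period 1)Q(Period 0) = 1.67×284 + 1.00×279 + 3.05×59 + 5.40×67 + 59.41×6 = 474.28 + 279 + 179.95 + 361.8 + 356.46 = 1651.49
P = 1783.99 / 1651.49 × 100 = 108.0231
Fisher = √(L × P) = √(110.7589 × 108.0231) = 109.3824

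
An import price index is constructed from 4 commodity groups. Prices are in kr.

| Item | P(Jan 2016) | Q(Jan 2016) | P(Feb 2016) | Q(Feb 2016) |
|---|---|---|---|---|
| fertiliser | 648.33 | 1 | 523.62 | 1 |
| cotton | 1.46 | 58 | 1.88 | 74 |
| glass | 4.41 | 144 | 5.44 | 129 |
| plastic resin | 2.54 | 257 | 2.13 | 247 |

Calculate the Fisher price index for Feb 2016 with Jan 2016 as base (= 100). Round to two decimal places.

Laspeyres component (base-period weights):
ΣP(Feb 2016)Q(Jan 2016) = 523.62×1 + 1.88×58 + 5.44×144 + 2.13×257 = 523.62 + 109.04 + 783.36 + 547.41 = 1963.43
ΣP(Jan 2016)Q(Jan 2016) = 648.33×1 + 1.46×58 + 4.41×144 + 2.54×257 = 648.33 + 84.68 + 635.04 + 652.78 = 2020.83
L = 1963.43 / 2020.83 × 100 = 97.1596
Paasche component (current-period weights):
ΣP(Feb 2016)Q(Feb 2016) = 523.62×1 + 1.88×74 + 5.44×129 + 2.13×247 = 523.62 + 139.12 + 701.76 + 526.11 = 1890.61
ΣP(Jan 2016)Q(Feb 2016) = 648.33×1 + 1.46×74 + 4.41×129 + 2.54×247 = 648.33 + 108.04 + 568.89 + 627.38 = 1952.64
P = 1890.61 / 1952.64 × 100 = 96.8233
Fisher = √(L × P) = √(97.1596 × 96.8233) = 96.9913

96.99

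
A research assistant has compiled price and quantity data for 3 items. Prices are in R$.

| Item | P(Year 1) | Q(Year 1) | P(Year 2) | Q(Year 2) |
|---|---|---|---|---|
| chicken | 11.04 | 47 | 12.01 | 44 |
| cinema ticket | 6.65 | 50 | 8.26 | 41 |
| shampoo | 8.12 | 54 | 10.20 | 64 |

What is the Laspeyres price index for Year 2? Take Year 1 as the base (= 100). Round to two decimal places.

118.48

Laspeyres price index uses base-period quantities as weights.
ΣP(Year 2)·Q(Year 1) = 12.01×47 + 8.26×50 + 10.20×54 = 564.47 + 413 + 550.8 = 1528.27
ΣP(Year 1)·Q(Year 1) = 11.04×47 + 6.65×50 + 8.12×54 = 518.88 + 332.5 + 438.48 = 1289.86
Index = 1528.27 / 1289.86 × 100 = 118.4834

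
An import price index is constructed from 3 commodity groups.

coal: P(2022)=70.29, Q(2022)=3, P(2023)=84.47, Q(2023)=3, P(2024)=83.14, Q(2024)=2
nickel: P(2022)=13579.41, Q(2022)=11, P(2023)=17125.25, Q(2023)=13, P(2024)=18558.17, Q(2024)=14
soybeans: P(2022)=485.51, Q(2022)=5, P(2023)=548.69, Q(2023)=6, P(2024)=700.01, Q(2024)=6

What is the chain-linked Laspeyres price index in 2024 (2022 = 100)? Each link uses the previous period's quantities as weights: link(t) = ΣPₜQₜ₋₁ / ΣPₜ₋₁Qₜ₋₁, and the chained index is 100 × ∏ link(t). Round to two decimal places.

Link 2022→2023:
ΣP(2023)Q(2022) = 84.47×3 + 17125.25×11 + 548.69×5 = 253.41 + 188377.75 + 2743.45 = 191374.61
ΣP(2022)Q(2022) = 70.29×3 + 13579.41×11 + 485.51×5 = 210.87 + 149373.51 + 2427.55 = 152011.93
link = 191374.61/152011.93 = 1.258945
Link 2023→2024:
ΣP(2024)Q(2023) = 83.14×3 + 18558.17×13 + 700.01×6 = 249.42 + 241256.21 + 4200.06 = 245705.69
ΣP(2023)Q(2023) = 84.47×3 + 17125.25×13 + 548.69×6 = 253.41 + 222628.25 + 3292.14 = 226173.8
link = 245705.69/226173.8 = 1.086358
Chained index = 100 × 1.258945 × 1.086358 = 136.7664

136.77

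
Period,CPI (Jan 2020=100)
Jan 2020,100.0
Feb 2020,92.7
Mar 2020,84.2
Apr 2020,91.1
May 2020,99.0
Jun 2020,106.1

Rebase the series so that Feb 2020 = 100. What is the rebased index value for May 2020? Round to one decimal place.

106.8

Rebased(May 2020) = 99.0 / 92.7 × 100 = 106.7961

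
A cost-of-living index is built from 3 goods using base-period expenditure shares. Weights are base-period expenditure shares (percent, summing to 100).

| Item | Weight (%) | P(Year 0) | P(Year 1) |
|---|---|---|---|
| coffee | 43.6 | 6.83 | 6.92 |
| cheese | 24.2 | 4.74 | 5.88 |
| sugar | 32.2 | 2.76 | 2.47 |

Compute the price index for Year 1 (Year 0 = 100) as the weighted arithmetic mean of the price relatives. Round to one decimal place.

coffee: 43.6 × (6.92/6.83) = 43.6 × 1.013177 = 44.1745
cheese: 24.2 × (5.88/4.74) = 24.2 × 1.240506 = 30.0203
sugar: 32.2 × (2.47/2.76) = 32.2 × 0.894928 = 28.8167
Index = Σ wᵢ·(p₁ᵢ/p₀ᵢ) = 44.1745 + 30.0203 + 28.8167 = 103.0114

103.0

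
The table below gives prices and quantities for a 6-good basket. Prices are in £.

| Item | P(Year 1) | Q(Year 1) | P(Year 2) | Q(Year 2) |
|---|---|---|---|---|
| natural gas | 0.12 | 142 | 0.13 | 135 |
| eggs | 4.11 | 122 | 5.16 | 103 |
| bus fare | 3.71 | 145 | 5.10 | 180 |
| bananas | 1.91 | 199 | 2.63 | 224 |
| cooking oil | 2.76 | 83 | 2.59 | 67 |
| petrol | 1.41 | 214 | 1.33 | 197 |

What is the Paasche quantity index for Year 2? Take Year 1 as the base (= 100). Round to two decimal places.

103.37

Paasche quantity index uses current-period prices as weights.
ΣP(Year 2)·Q(Year 2) = 0.13×135 + 5.16×103 + 5.10×180 + 2.63×224 + 2.59×67 + 1.33×197 = 17.55 + 531.48 + 918 + 589.12 + 173.53 + 262.01 = 2491.69
ΣP(Year 2)·Q(Year 1) = 0.13×142 + 5.16×122 + 5.10×145 + 2.63×199 + 2.59×83 + 1.33×214 = 18.46 + 629.52 + 739.5 + 523.37 + 214.97 + 284.62 = 2410.44
Index = 2491.69 / 2410.44 × 100 = 103.3708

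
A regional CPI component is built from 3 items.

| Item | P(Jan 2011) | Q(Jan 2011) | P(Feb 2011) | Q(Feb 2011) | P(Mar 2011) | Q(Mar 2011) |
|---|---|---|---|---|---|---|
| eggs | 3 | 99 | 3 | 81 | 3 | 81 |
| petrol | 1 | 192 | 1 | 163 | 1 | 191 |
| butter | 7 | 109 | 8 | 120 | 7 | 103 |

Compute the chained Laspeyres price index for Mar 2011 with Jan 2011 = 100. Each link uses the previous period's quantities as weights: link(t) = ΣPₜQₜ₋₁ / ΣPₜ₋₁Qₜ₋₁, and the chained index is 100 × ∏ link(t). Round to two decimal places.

Link Jan 2011→Feb 2011:
ΣP(Feb 2011)Q(Jan 2011) = 3×99 + 1×192 + 8×109 = 297 + 192 + 872 = 1361
ΣP(Jan 2011)Q(Jan 2011) = 3×99 + 1×192 + 7×109 = 297 + 192 + 763 = 1252
link = 1361/1252 = 1.087061
Link Feb 2011→Mar 2011:
ΣP(Mar 2011)Q(Feb 2011) = 3×81 + 1×163 + 7×120 = 243 + 163 + 840 = 1246
ΣP(Feb 2011)Q(Feb 2011) = 3×81 + 1×163 + 8×120 = 243 + 163 + 960 = 1366
link = 1246/1366 = 0.912152
Chained index = 100 × 1.087061 × 0.912152 = 99.1565

99.16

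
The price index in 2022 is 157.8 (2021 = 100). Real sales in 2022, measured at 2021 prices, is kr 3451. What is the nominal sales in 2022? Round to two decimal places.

Nominal = Real × (Index/100) = 3451 × (157.8/100)
        = 3451 × 1.578 = 5445.6780

5445.68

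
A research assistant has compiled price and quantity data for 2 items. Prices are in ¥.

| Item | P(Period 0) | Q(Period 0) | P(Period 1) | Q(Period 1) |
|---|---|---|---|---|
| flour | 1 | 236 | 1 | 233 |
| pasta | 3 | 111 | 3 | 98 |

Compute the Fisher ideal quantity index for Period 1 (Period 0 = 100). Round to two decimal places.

Laspeyres component (base-period weights):
ΣP(Period 0)Q(Period 1) = 1×233 + 3×98 = 233 + 294 = 527
ΣP(Period 0)Q(Period 0) = 1×236 + 3×111 = 236 + 333 = 569
L = 527 / 569 × 100 = 92.6186
Paasche component (current-period weights):
ΣP(Period 1)Q(Period 1) = 1×233 + 3×98 = 233 + 294 = 527
ΣP(Period 1)Q(Period 0) = 1×236 + 3×111 = 236 + 333 = 569
P = 527 / 569 × 100 = 92.6186
Fisher = √(L × P) = √(92.6186 × 92.6186) = 92.6186

92.62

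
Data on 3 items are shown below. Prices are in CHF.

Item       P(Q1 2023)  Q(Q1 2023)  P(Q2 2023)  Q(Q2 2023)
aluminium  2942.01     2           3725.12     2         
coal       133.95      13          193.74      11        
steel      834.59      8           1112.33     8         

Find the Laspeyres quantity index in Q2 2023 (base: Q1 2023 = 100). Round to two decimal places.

98.13

Laspeyres quantity index uses base-period prices as weights.
ΣP(Q1 2023)·Q(Q2 2023) = 2942.01×2 + 133.95×11 + 834.59×8 = 5884.02 + 1473.45 + 6676.72 = 14034.19
ΣP(Q1 2023)·Q(Q1 2023) = 2942.01×2 + 133.95×13 + 834.59×8 = 5884.02 + 1741.35 + 6676.72 = 14302.09
Index = 14034.19 / 14302.09 × 100 = 98.1268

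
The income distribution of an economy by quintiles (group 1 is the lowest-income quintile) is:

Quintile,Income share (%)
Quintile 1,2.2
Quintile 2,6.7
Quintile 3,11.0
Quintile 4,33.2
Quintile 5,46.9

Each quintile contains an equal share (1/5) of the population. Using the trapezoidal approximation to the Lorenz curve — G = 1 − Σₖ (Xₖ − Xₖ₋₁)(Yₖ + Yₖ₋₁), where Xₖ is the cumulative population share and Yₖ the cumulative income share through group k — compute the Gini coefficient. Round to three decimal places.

Cumulative income shares Yₖ: 0.0220, 0.0890, 0.1990, 0.5310, 1.0000
Σ (Xₖ−Xₖ₋₁)(Yₖ+Yₖ₋₁) = (1/5)(0.0220+0.0000) + (1/5)(0.0890+0.0220) + (1/5)(0.1990+0.0890) + (1/5)(0.5310+0.1990) + (1/5)(1.0000+0.5310)
  = 0.0044 + 0.0222 + 0.0576 + 0.1460 + 0.3062 = 0.5364
G = 1 − 0.5364 = 0.4636

0.464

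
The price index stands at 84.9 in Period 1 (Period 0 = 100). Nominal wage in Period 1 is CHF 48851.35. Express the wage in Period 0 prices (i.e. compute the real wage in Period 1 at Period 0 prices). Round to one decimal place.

57539.9

Real = Nominal ÷ (Index/100) = 48851.35 ÷ (84.9/100)
     = 48851.35 ÷ 0.849 = 57539.8704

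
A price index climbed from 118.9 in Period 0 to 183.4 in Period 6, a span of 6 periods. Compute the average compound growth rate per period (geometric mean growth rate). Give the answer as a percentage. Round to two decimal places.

7.49%

Growth factor = (183.4/118.9)^(1/6) = (1.542473)^(1/6) = 1.074904
Growth rate = 1.074904 − 1 = 0.074904 = 7.4904%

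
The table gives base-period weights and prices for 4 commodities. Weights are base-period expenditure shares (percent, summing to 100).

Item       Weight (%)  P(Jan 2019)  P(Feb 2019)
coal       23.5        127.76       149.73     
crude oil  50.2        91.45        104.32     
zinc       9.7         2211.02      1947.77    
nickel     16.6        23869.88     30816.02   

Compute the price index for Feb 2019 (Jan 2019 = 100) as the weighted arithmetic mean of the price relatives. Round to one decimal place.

coal: 23.5 × (149.73/127.76) = 23.5 × 1.171963 = 27.5411
crude oil: 50.2 × (104.32/91.45) = 50.2 × 1.140733 = 57.2648
zinc: 9.7 × (1947.77/2211.02) = 9.7 × 0.880937 = 8.5451
nickel: 16.6 × (30816.02/23869.88) = 16.6 × 1.291000 = 21.4306
Index = Σ wᵢ·(p₁ᵢ/p₀ᵢ) = 27.5411 + 57.2648 + 8.5451 + 21.4306 = 114.7816

114.8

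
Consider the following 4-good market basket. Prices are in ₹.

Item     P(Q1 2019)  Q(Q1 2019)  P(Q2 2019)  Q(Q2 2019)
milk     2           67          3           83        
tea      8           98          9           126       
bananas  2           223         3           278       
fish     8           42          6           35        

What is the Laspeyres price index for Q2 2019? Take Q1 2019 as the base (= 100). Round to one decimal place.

Laspeyres price index uses base-period quantities as weights.
ΣP(Q2 2019)·Q(Q1 2019) = 3×67 + 9×98 + 3×223 + 6×42 = 201 + 882 + 669 + 252 = 2004
ΣP(Q1 2019)·Q(Q1 2019) = 2×67 + 8×98 + 2×223 + 8×42 = 134 + 784 + 446 + 336 = 1700
Index = 2004 / 1700 × 100 = 117.8824

117.9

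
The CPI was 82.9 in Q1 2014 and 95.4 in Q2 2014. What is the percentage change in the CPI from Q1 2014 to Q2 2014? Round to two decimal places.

15.08%

Change = (95.4 − 82.9) / 82.9 × 100
       = 12.5 / 82.9 × 100 = 15.0784%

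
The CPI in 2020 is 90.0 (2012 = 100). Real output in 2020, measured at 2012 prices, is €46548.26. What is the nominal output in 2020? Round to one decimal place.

41893.4

Nominal = Real × (Index/100) = 46548.26 × (90.0/100)
        = 46548.26 × 0.900 = 41893.4340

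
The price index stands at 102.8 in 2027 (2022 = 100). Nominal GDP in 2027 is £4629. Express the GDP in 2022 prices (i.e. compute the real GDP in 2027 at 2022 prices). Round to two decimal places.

Real = Nominal ÷ (Index/100) = 4629 ÷ (102.8/100)
     = 4629 ÷ 1.028 = 4502.9183

4502.92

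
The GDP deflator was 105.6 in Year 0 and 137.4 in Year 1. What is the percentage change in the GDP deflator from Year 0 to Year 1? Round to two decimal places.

30.11%

Change = (137.4 − 105.6) / 105.6 × 100
       = 31.8 / 105.6 × 100 = 30.1136%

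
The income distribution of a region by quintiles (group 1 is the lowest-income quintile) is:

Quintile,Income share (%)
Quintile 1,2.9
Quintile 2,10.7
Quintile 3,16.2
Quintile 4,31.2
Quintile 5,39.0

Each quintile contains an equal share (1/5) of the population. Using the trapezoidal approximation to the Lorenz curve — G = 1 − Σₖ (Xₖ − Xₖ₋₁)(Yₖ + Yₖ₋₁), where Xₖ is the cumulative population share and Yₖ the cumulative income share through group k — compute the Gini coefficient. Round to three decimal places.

Cumulative income shares Yₖ: 0.0290, 0.1360, 0.2980, 0.6100, 1.0000
Σ (Xₖ−Xₖ₋₁)(Yₖ+Yₖ₋₁) = (1/5)(0.0290+0.0000) + (1/5)(0.1360+0.0290) + (1/5)(0.2980+0.1360) + (1/5)(0.6100+0.2980) + (1/5)(1.0000+0.6100)
  = 0.0058 + 0.0330 + 0.0868 + 0.1816 + 0.3220 = 0.6292
G = 1 − 0.6292 = 0.3708

0.371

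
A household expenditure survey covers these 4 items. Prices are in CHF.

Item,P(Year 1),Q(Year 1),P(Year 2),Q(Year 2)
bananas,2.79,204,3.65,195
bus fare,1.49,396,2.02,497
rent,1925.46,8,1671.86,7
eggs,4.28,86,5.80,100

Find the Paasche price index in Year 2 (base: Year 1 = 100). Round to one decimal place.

Paasche price index uses current-period quantities as weights.
ΣP(Year 2)·Q(Year 2) = 3.65×195 + 2.02×497 + 1671.86×7 + 5.80×100 = 711.75 + 1003.94 + 11703.02 + 580 = 13998.71
ΣP(Year 1)·Q(Year 2) = 2.79×195 + 1.49×497 + 1925.46×7 + 4.28×100 = 544.05 + 740.53 + 13478.22 + 428 = 15190.8
Index = 13998.71 / 15190.8 × 100 = 92.1526

92.2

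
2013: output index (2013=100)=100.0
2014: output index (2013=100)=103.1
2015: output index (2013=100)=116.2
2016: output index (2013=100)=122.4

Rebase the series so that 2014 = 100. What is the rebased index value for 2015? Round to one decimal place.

112.7

Rebased(2015) = 116.2 / 103.1 × 100 = 112.7061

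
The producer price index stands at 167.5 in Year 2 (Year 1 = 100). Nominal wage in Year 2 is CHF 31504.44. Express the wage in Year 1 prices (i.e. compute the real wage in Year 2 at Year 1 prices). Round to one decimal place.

Real = Nominal ÷ (Index/100) = 31504.44 ÷ (167.5/100)
     = 31504.44 ÷ 1.675 = 18808.6209

18808.6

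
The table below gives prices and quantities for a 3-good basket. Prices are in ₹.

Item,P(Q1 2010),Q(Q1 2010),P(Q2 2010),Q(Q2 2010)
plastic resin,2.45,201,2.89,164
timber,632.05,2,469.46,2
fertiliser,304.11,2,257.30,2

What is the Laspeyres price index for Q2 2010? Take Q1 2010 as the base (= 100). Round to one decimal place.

Laspeyres price index uses base-period quantities as weights.
ΣP(Q2 2010)·Q(Q1 2010) = 2.89×201 + 469.46×2 + 257.30×2 = 580.89 + 938.92 + 514.6 = 2034.41
ΣP(Q1 2010)·Q(Q1 2010) = 2.45×201 + 632.05×2 + 304.11×2 = 492.45 + 1264.1 + 608.22 = 2364.77
Index = 2034.41 / 2364.77 × 100 = 86.0299

86.0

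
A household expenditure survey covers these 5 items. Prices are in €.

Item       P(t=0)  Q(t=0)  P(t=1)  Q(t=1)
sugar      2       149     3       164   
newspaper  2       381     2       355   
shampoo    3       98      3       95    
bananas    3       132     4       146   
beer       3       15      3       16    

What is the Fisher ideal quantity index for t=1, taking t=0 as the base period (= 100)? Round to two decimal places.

101.42

Laspeyres component (base-period weights):
ΣP(t=0)Q(t=1) = 2×164 + 2×355 + 3×95 + 3×146 + 3×16 = 328 + 710 + 285 + 438 + 48 = 1809
ΣP(t=0)Q(t=0) = 2×149 + 2×381 + 3×98 + 3×132 + 3×15 = 298 + 762 + 294 + 396 + 45 = 1795
L = 1809 / 1795 × 100 = 100.7799
Paasche component (current-period weights):
ΣP(t=1)Q(t=1) = 3×164 + 2×355 + 3×95 + 4×146 + 3×16 = 492 + 710 + 285 + 584 + 48 = 2119
ΣP(t=1)Q(t=0) = 3×149 + 2×381 + 3×98 + 4×132 + 3×15 = 447 + 762 + 294 + 528 + 45 = 2076
P = 2119 / 2076 × 100 = 102.0713
Fisher = √(L × P) = √(100.7799 × 102.0713) = 101.4236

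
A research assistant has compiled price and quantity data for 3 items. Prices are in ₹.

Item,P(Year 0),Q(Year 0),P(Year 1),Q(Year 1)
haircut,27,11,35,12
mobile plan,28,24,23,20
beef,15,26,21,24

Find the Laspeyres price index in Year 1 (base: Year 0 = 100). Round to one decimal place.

Laspeyres price index uses base-period quantities as weights.
ΣP(Year 1)·Q(Year 0) = 35×11 + 23×24 + 21×26 = 385 + 552 + 546 = 1483
ΣP(Year 0)·Q(Year 0) = 27×11 + 28×24 + 15×26 = 297 + 672 + 390 = 1359
Index = 1483 / 1359 × 100 = 109.1244

109.1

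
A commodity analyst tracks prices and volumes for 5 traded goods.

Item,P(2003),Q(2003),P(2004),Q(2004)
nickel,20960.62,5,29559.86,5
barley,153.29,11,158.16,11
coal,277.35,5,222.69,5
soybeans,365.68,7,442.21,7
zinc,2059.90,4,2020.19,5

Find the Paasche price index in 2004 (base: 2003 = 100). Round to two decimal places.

Paasche price index uses current-period quantities as weights.
ΣP(2004)·Q(2004) = 29559.86×5 + 158.16×11 + 222.69×5 + 442.21×7 + 2020.19×5 = 147799.3 + 1739.76 + 1113.45 + 3095.47 + 10100.95 = 163848.93
ΣP(2003)·Q(2004) = 20960.62×5 + 153.29×11 + 277.35×5 + 365.68×7 + 2059.90×5 = 104803.1 + 1686.19 + 1386.75 + 2559.76 + 10299.5 = 120735.3
Index = 163848.93 / 120735.3 × 100 = 135.7092

135.71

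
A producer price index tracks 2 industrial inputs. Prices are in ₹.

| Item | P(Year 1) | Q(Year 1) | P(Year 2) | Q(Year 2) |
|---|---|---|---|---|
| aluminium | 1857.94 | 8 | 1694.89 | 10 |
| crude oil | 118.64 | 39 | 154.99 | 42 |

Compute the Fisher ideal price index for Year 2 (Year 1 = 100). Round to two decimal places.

Laspeyres component (base-period weights):
ΣP(Year 2)Q(Year 1) = 1694.89×8 + 154.99×39 = 13559.12 + 6044.61 = 19603.73
ΣP(Year 1)Q(Year 1) = 1857.94×8 + 118.64×39 = 14863.52 + 4626.96 = 19490.48
L = 19603.73 / 19490.48 × 100 = 100.5811
Paasche component (current-period weights):
ΣP(Year 2)Q(Year 2) = 1694.89×10 + 154.99×42 = 16948.9 + 6509.58 = 23458.48
ΣP(Year 1)Q(Year 2) = 1857.94×10 + 118.64×42 = 18579.4 + 4982.88 = 23562.28
P = 23458.48 / 23562.28 × 100 = 99.5595
Fisher = √(L × P) = √(100.5811 × 99.5595) = 100.0690

100.07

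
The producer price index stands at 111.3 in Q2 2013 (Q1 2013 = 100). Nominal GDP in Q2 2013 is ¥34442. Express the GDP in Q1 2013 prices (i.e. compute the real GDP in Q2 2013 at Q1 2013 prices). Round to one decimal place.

Real = Nominal ÷ (Index/100) = 34442 ÷ (111.3/100)
     = 34442 ÷ 1.113 = 30945.1932

30945.2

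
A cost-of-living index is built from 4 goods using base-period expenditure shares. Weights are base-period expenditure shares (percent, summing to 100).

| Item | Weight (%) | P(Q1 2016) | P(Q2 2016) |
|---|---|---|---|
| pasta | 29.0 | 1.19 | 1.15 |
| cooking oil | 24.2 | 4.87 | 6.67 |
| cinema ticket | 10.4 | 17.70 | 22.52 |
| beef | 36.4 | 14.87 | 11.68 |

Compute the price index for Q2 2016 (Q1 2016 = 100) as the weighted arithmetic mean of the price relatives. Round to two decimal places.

pasta: 29.0 × (1.15/1.19) = 29.0 × 0.966387 = 28.0252
cooking oil: 24.2 × (6.67/4.87) = 24.2 × 1.369610 = 33.1446
cinema ticket: 10.4 × (22.52/17.70) = 10.4 × 1.272316 = 13.2321
beef: 36.4 × (11.68/14.87) = 36.4 × 0.785474 = 28.5913
Index = Σ wᵢ·(p₁ᵢ/p₀ᵢ) = 28.0252 + 33.1446 + 13.2321 + 28.5913 = 102.9931

102.99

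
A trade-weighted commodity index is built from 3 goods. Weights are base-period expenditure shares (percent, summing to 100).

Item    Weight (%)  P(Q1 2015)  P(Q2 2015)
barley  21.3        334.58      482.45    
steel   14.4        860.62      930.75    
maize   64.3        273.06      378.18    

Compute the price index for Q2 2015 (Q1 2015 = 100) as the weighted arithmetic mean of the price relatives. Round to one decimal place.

135.3

barley: 21.3 × (482.45/334.58) = 21.3 × 1.441957 = 30.7137
steel: 14.4 × (930.75/860.62) = 14.4 × 1.081488 = 15.5734
maize: 64.3 × (378.18/273.06) = 64.3 × 1.384970 = 89.0536
Index = Σ wᵢ·(p₁ᵢ/p₀ᵢ) = 30.7137 + 15.5734 + 89.0536 = 135.3407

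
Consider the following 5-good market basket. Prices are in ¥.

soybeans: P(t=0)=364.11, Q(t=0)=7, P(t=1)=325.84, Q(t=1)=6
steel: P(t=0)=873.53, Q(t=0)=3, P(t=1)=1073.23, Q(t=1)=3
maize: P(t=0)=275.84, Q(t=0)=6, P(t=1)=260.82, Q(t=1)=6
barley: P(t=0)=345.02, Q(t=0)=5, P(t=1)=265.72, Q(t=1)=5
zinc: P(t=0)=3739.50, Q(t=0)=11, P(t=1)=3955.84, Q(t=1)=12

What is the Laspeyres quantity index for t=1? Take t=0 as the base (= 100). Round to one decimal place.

Laspeyres quantity index uses base-period prices as weights.
ΣP(t=0)·Q(t=1) = 364.11×6 + 873.53×3 + 275.84×6 + 345.02×5 + 3739.50×12 = 2184.66 + 2620.59 + 1655.04 + 1725.1 + 44874 = 53059.39
ΣP(t=0)·Q(t=0) = 364.11×7 + 873.53×3 + 275.84×6 + 345.02×5 + 3739.50×11 = 2548.77 + 2620.59 + 1655.04 + 1725.1 + 41134.5 = 49684
Index = 53059.39 / 49684 × 100 = 106.7937

106.8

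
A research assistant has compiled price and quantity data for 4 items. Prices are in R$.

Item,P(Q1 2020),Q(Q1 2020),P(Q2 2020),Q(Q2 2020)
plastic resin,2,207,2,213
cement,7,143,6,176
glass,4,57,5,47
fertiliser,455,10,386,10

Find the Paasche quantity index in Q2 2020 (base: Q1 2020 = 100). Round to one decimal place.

Paasche quantity index uses current-period prices as weights.
ΣP(Q2 2020)·Q(Q2 2020) = 2×213 + 6×176 + 5×47 + 386×10 = 426 + 1056 + 235 + 3860 = 5577
ΣP(Q2 2020)·Q(Q1 2020) = 2×207 + 6×143 + 5×57 + 386×10 = 414 + 858 + 285 + 3860 = 5417
Index = 5577 / 5417 × 100 = 102.9537

103.0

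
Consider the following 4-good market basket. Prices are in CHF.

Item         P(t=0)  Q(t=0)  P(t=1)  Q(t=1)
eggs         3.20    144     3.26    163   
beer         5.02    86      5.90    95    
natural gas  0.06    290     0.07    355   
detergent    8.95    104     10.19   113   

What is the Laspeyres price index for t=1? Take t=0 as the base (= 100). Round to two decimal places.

111.74

Laspeyres price index uses base-period quantities as weights.
ΣP(t=1)·Q(t=0) = 3.26×144 + 5.90×86 + 0.07×290 + 10.19×104 = 469.44 + 507.4 + 20.3 + 1059.76 = 2056.9
ΣP(t=0)·Q(t=0) = 3.20×144 + 5.02×86 + 0.06×290 + 8.95×104 = 460.8 + 431.72 + 17.4 + 930.8 = 1840.72
Index = 2056.9 / 1840.72 × 100 = 111.7443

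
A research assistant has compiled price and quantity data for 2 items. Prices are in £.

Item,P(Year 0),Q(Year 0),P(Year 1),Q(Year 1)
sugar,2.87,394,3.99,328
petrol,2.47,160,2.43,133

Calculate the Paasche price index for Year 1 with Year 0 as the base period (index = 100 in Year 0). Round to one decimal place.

Paasche price index uses current-period quantities as weights.
ΣP(Year 1)·Q(Year 1) = 3.99×328 + 2.43×133 = 1308.72 + 323.19 = 1631.91
ΣP(Year 0)·Q(Year 1) = 2.87×328 + 2.47×133 = 941.36 + 328.51 = 1269.87
Index = 1631.91 / 1269.87 × 100 = 128.5100

128.5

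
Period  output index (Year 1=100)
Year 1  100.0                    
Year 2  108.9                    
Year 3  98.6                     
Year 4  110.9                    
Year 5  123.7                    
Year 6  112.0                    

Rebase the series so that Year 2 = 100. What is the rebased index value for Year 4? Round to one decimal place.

101.8

Rebased(Year 4) = 110.9 / 108.9 × 100 = 101.8365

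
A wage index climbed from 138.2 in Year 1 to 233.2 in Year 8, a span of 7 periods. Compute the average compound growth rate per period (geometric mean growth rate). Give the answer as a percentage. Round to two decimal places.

Growth factor = (233.2/138.2)^(1/7) = (1.687410)^(1/7) = 1.077606
Growth rate = 1.077606 − 1 = 0.077606 = 7.7606%

7.76%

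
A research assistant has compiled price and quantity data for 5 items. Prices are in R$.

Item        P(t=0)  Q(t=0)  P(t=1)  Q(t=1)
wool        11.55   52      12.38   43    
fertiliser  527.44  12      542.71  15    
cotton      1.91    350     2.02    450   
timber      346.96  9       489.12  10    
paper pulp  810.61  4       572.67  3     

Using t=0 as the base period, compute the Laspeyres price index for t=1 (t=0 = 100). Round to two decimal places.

104.24

Laspeyres price index uses base-period quantities as weights.
ΣP(t=1)·Q(t=0) = 12.38×52 + 542.71×12 + 2.02×350 + 489.12×9 + 572.67×4 = 643.76 + 6512.52 + 707 + 4402.08 + 2290.68 = 14556.04
ΣP(t=0)·Q(t=0) = 11.55×52 + 527.44×12 + 1.91×350 + 346.96×9 + 810.61×4 = 600.6 + 6329.28 + 668.5 + 3122.64 + 3242.44 = 13963.46
Index = 14556.04 / 13963.46 × 100 = 104.2438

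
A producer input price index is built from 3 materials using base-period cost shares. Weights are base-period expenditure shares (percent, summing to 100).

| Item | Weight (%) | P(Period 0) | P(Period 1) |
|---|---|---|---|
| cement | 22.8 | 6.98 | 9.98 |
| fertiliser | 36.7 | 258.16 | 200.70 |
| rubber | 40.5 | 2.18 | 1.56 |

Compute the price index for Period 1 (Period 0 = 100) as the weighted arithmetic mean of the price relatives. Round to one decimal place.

90.1

cement: 22.8 × (9.98/6.98) = 22.8 × 1.429799 = 32.5994
fertiliser: 36.7 × (200.70/258.16) = 36.7 × 0.777425 = 28.5315
rubber: 40.5 × (1.56/2.18) = 40.5 × 0.715596 = 28.9817
Index = Σ wᵢ·(p₁ᵢ/p₀ᵢ) = 32.5994 + 28.5315 + 28.9817 = 90.1126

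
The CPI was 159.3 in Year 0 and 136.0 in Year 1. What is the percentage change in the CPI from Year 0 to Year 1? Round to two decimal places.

-14.63%

Change = (136.0 − 159.3) / 159.3 × 100
       = -23.3 / 159.3 × 100 = -14.6265%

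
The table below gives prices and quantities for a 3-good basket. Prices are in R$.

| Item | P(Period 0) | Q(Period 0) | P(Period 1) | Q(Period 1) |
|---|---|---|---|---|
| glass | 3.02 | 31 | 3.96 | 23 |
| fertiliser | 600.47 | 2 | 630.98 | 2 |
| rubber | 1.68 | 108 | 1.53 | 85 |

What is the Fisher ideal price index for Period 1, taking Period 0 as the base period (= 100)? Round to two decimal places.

104.98

Laspeyres component (base-period weights):
ΣP(Period 1)Q(Period 0) = 3.96×31 + 630.98×2 + 1.53×108 = 122.76 + 1261.96 + 165.24 = 1549.96
ΣP(Period 0)Q(Period 0) = 3.02×31 + 600.47×2 + 1.68×108 = 93.62 + 1200.94 + 181.44 = 1476
L = 1549.96 / 1476 × 100 = 105.0108
Paasche component (current-period weights):
ΣP(Period 1)Q(Period 1) = 3.96×23 + 630.98×2 + 1.53×85 = 91.08 + 1261.96 + 130.05 = 1483.09
ΣP(Period 0)Q(Period 1) = 3.02×23 + 600.47×2 + 1.68×85 = 69.46 + 1200.94 + 142.8 = 1413.2
P = 1483.09 / 1413.2 × 100 = 104.9455
Fisher = √(L × P) = √(105.0108 × 104.9455) = 104.9782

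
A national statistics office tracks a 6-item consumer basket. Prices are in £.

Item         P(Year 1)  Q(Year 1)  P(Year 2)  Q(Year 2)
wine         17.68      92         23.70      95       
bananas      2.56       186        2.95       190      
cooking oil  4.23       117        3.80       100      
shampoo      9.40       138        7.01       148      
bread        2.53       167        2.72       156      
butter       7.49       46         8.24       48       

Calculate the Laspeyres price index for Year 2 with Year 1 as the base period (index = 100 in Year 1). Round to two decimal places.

106.70

Laspeyres price index uses base-period quantities as weights.
ΣP(Year 2)·Q(Year 1) = 23.70×92 + 2.95×186 + 3.80×117 + 7.01×138 + 2.72×167 + 8.24×46 = 2180.4 + 548.7 + 444.6 + 967.38 + 454.24 + 379.04 = 4974.36
ΣP(Year 1)·Q(Year 1) = 17.68×92 + 2.56×186 + 4.23×117 + 9.40×138 + 2.53×167 + 7.49×46 = 1626.56 + 476.16 + 494.91 + 1297.2 + 422.51 + 344.54 = 4661.88
Index = 4974.36 / 4661.88 × 100 = 106.7029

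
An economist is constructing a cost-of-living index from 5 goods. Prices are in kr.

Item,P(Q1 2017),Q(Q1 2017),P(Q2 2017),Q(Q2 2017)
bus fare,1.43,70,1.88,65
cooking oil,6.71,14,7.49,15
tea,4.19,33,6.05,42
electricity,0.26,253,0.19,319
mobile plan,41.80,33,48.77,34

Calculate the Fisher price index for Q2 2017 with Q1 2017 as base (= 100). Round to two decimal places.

117.80

Laspeyres component (base-period weights):
ΣP(Q2 2017)Q(Q1 2017) = 1.88×70 + 7.49×14 + 6.05×33 + 0.19×253 + 48.77×33 = 131.6 + 104.86 + 199.65 + 48.07 + 1609.41 = 2093.59
ΣP(Q1 2017)Q(Q1 2017) = 1.43×70 + 6.71×14 + 4.19×33 + 0.26×253 + 41.80×33 = 100.1 + 93.94 + 138.27 + 65.78 + 1379.4 = 1777.49
L = 2093.59 / 1777.49 × 100 = 117.7835
Paasche component (current-period weights):
ΣP(Q2 2017)Q(Q2 2017) = 1.88×65 + 7.49×15 + 6.05×42 + 0.19×319 + 48.77×34 = 122.2 + 112.35 + 254.1 + 60.61 + 1658.18 = 2207.44
ΣP(Q1 2017)Q(Q2 2017) = 1.43×65 + 6.71×15 + 4.19×42 + 0.26×319 + 41.80×34 = 92.95 + 100.65 + 175.98 + 82.94 + 1421.2 = 1873.72
P = 2207.44 / 1873.72 × 100 = 117.8106
Fisher = √(L × P) = √(117.7835 × 117.8106) = 117.7970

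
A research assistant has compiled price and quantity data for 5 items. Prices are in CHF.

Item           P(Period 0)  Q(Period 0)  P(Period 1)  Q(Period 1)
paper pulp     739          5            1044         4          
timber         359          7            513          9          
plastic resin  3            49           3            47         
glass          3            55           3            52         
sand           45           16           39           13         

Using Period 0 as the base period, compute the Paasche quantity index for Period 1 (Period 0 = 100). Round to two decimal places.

98.46

Paasche quantity index uses current-period prices as weights.
ΣP(Period 1)·Q(Period 1) = 1044×4 + 513×9 + 3×47 + 3×52 + 39×13 = 4176 + 4617 + 141 + 156 + 507 = 9597
ΣP(Period 1)·Q(Period 0) = 1044×5 + 513×7 + 3×49 + 3×55 + 39×16 = 5220 + 3591 + 147 + 165 + 624 = 9747
Index = 9597 / 9747 × 100 = 98.4611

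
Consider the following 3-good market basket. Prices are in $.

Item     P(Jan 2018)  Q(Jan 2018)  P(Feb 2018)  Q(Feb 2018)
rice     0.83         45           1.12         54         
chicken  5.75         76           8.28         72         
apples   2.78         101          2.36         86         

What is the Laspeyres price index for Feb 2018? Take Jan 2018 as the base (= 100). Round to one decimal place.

121.6

Laspeyres price index uses base-period quantities as weights.
ΣP(Feb 2018)·Q(Jan 2018) = 1.12×45 + 8.28×76 + 2.36×101 = 50.4 + 629.28 + 238.36 = 918.04
ΣP(Jan 2018)·Q(Jan 2018) = 0.83×45 + 5.75×76 + 2.78×101 = 37.35 + 437 + 280.78 = 755.13
Index = 918.04 / 755.13 × 100 = 121.5738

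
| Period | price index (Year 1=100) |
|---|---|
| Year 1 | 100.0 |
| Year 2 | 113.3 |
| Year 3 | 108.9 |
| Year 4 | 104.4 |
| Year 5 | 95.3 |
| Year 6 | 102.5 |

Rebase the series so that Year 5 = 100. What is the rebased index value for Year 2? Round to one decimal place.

Rebased(Year 2) = 113.3 / 95.3 × 100 = 118.8877

118.9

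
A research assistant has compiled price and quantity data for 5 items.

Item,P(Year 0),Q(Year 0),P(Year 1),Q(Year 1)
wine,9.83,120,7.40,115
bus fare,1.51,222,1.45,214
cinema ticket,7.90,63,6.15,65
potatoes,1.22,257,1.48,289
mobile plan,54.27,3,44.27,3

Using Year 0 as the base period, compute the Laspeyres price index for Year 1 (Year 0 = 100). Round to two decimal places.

84.80

Laspeyres price index uses base-period quantities as weights.
ΣP(Year 1)·Q(Year 0) = 7.40×120 + 1.45×222 + 6.15×63 + 1.48×257 + 44.27×3 = 888 + 321.9 + 387.45 + 380.36 + 132.81 = 2110.52
ΣP(Year 0)·Q(Year 0) = 9.83×120 + 1.51×222 + 7.90×63 + 1.22×257 + 54.27×3 = 1179.6 + 335.22 + 497.7 + 313.54 + 162.81 = 2488.87
Index = 2110.52 / 2488.87 × 100 = 84.7983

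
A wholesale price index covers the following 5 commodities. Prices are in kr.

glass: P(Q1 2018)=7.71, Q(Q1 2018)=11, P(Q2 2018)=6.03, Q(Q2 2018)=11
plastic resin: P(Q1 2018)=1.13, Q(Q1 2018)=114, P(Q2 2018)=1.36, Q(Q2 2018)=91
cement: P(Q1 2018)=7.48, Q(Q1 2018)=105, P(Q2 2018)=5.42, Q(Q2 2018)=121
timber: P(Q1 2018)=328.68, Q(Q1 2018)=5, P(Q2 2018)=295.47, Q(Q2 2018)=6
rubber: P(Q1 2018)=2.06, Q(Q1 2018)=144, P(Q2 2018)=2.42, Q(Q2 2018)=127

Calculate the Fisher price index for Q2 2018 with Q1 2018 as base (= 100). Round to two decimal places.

Laspeyres component (base-period weights):
ΣP(Q2 2018)Q(Q1 2018) = 6.03×11 + 1.36×114 + 5.42×105 + 295.47×5 + 2.42×144 = 66.33 + 155.04 + 569.1 + 1477.35 + 348.48 = 2616.3
ΣP(Q1 2018)Q(Q1 2018) = 7.71×11 + 1.13×114 + 7.48×105 + 328.68×5 + 2.06×144 = 84.81 + 128.82 + 785.4 + 1643.4 + 296.64 = 2939.07
L = 2616.3 / 2939.07 × 100 = 89.0180
Paasche component (current-period weights):
ΣP(Q2 2018)Q(Q2 2018) = 6.03×11 + 1.36×91 + 5.42×121 + 295.47×6 + 2.42×127 = 66.33 + 123.76 + 655.82 + 1772.82 + 307.34 = 2926.07
ΣP(Q1 2018)Q(Q2 2018) = 7.71×11 + 1.13×91 + 7.48×121 + 328.68×6 + 2.06×127 = 84.81 + 102.83 + 905.08 + 1972.08 + 261.62 = 3326.42
P = 2926.07 / 3326.42 × 100 = 87.9645
Fisher = √(L × P) = √(89.0180 × 87.9645) = 88.4897

88.49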